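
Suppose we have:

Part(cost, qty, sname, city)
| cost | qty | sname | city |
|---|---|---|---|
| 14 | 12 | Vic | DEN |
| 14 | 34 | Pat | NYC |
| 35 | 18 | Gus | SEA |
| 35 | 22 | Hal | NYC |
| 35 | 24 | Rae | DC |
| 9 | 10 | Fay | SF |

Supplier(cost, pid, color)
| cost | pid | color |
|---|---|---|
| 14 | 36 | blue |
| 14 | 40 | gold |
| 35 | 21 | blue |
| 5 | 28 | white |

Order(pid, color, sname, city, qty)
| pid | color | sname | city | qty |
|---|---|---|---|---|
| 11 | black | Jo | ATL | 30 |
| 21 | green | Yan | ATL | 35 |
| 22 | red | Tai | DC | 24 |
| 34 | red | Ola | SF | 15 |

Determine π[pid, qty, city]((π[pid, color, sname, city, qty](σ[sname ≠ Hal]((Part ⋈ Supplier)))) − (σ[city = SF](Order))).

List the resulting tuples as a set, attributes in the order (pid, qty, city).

Joining Part and Supplier on cost yields {(14, 12, Vic, DEN, 36, blue), (14, 12, Vic, DEN, 40, gold), (14, 34, Pat, NYC, 36, blue), (14, 34, Pat, NYC, 40, gold), (35, 18, Gus, SEA, 21, blue), (35, 22, Hal, NYC, 21, blue), (35, 24, Rae, DC, 21, blue)}.
Selection sname ≠ Hal: {(14, 12, Vic, DEN, 36, blue), (14, 12, Vic, DEN, 40, gold), (14, 34, Pat, NYC, 36, blue), (14, 34, Pat, NYC, 40, gold), (35, 18, Gus, SEA, 21, blue), (35, 24, Rae, DC, 21, blue)}
Projecting to pid, color, sname, city, qty: {(21, blue, Gus, SEA, 18), (21, blue, Rae, DC, 24), (36, blue, Pat, NYC, 34), (36, blue, Vic, DEN, 12), (40, gold, Pat, NYC, 34), (40, gold, Vic, DEN, 12)}
Selection city = SF: {(34, red, Ola, SF, 15)}
Set difference of the two operands is {(21, blue, Gus, SEA, 18), (21, blue, Rae, DC, 24), (36, blue, Pat, NYC, 34), (36, blue, Vic, DEN, 12), (40, gold, Pat, NYC, 34), (40, gold, Vic, DEN, 12)}.
Projecting to pid, qty, city: {(21, 18, SEA), (21, 24, DC), (36, 12, DEN), (36, 34, NYC), (40, 12, DEN), (40, 34, NYC)}

{(21, 18, SEA), (21, 24, DC), (36, 12, DEN), (36, 34, NYC), (40, 12, DEN), (40, 34, NYC)}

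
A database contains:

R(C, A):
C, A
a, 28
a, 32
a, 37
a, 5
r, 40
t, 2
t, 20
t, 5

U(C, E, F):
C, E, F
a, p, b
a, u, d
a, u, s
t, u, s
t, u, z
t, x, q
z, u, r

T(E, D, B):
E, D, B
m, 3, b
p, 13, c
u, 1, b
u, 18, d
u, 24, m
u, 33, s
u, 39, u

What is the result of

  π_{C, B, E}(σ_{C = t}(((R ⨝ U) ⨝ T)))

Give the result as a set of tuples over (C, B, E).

R ⋈ U (natural join on C): {(a, 28, p, b), (a, 28, u, d), (a, 28, u, s), (a, 32, p, b), (a, 32, u, d), (a, 32, u, s), (a, 37, p, b), (a, 37, u, d), (a, 37, u, s), (a, 5, p, b), (a, 5, u, d), (a, 5, u, s), (t, 2, u, s), (t, 2, u, z), (t, 2, x, q), (t, 20, u, s), (t, 20, u, z), (t, 20, x, q), (t, 5, u, s), (t, 5, u, z), (t, 5, x, q)}
(R ⨝ U) ⋈ T (natural join on E): {(a, 28, p, b, 13, c), (a, 28, u, d, 1, b), (a, 28, u, d, 18, d), (a, 28, u, d, 24, m), (a, 28, u, d, 33, s), (a, 28, u, d, 39, u), (a, 28, u, s, 1, b), (a, 28, u, s, 18, d), (a, 28, u, s, 24, m), (a, 28, u, s, 33, s), (a, 28, u, s, 39, u), (a, 32, p, b, 13, c), (a, 32, u, d, 1, b), (a, 32, u, d, 18, d), (a, 32, u, d, 24, m), (a, 32, u, d, 33, s), (a, 32, u, d, 39, u), (a, 32, u, s, 1, b), (a, 32, u, s, 18, d), (a, 32, u, s, 24, m), (a, 32, u, s, 33, s), (a, 32, u, s, 39, u), (a, 37, p, b, 13, c), (a, 37, u, d, 1, b), (a, 37, u, d, 18, d), (a, 37, u, d, 24, m), (a, 37, u, d, 33, s), (a, 37, u, d, 39, u), (a, 37, u, s, 1, b), (a, 37, u, s, 18, d), (a, 37, u, s, 24, m), (a, 37, u, s, 33, s), (a, 37, u, s, 39, u), (a, 5, p, b, 13, c), (a, 5, u, d, 1, b), (a, 5, u, d, 18, d), (a, 5, u, d, 24, m), (a, 5, u, d, 33, s), (a, 5, u, d, 39, u), (a, 5, u, s, 1, b), (a, 5, u, s, 18, d), (a, 5, u, s, 24, m), (a, 5, u, s, 33, s), (a, 5, u, s, 39, u), (t, 2, u, s, 1, b), (t, 2, u, s, 18, d), (t, 2, u, s, 24, m), (t, 2, u, s, 33, s), (t, 2, u, s, 39, u), (t, 2, u, z, 1, b), (t, 2, u, z, 18, d), (t, 2, u, z, 24, m), (t, 2, u, z, 33, s), (t, 2, u, z, 39, u), (t, 20, u, s, 1, b), (t, 20, u, s, 18, d), (t, 20, u, s, 24, m), (t, 20, u, s, 33, s), (t, 20, u, s, 39, u), (t, 20, u, z, 1, b), (t, 20, u, z, 18, d), (t, 20, u, z, 24, m), (t, 20, u, z, 33, s), (t, 20, u, z, 39, u), (t, 5, u, s, 1, b), (t, 5, u, s, 18, d), (t, 5, u, s, 24, m), (t, 5, u, s, 33, s), (t, 5, u, s, 39, u), (t, 5, u, z, 1, b), (t, 5, u, z, 18, d), (t, 5, u, z, 24, m), (t, 5, u, z, 33, s), (t, 5, u, z, 39, u)}
Filtering on C = t leaves {(t, 2, u, s, 1, b), (t, 2, u, s, 18, d), (t, 2, u, s, 24, m), (t, 2, u, s, 33, s), (t, 2, u, s, 39, u), (t, 2, u, z, 1, b), (t, 2, u, z, 18, d), (t, 2, u, z, 24, m), (t, 2, u, z, 33, s), (t, 2, u, z, 39, u), (t, 20, u, s, 1, b), (t, 20, u, s, 18, d), (t, 20, u, s, 24, m), (t, 20, u, s, 33, s), (t, 20, u, s, 39, u), (t, 20, u, z, 1, b), (t, 20, u, z, 18, d), (t, 20, u, z, 24, m), (t, 20, u, z, 33, s), (t, 20, u, z, 39, u), (t, 5, u, s, 1, b), (t, 5, u, s, 18, d), (t, 5, u, s, 24, m), (t, 5, u, s, 33, s), (t, 5, u, s, 39, u), (t, 5, u, z, 1, b), (t, 5, u, z, 18, d), (t, 5, u, z, 24, m), (t, 5, u, z, 33, s), (t, 5, u, z, 39, u)}.
Keep only column(s) C, B, E (25 duplicate(s) eliminated): {(t, b, u), (t, d, u), (t, m, u), (t, s, u), (t, u, u)}

{(t, b, u), (t, d, u), (t, m, u), (t, s, u), (t, u, u)}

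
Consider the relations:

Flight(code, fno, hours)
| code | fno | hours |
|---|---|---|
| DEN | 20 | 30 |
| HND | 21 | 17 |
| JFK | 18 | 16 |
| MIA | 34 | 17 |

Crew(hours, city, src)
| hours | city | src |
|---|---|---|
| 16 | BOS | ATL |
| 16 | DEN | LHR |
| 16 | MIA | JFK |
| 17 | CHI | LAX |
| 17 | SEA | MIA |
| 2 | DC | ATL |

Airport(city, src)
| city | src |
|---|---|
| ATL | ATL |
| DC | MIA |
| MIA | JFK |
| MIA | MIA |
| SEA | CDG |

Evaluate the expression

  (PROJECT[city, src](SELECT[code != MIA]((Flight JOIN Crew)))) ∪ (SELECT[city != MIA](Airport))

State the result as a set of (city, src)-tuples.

{(ATL, ATL), (BOS, ATL), (CHI, LAX), (DC, MIA), (DEN, LHR), (MIA, JFK), (SEA, CDG), (SEA, MIA)}

Natural join on hours: {(HND, 21, 17, CHI, LAX), (HND, 21, 17, SEA, MIA), (JFK, 18, 16, BOS, ATL), (JFK, 18, 16, DEN, LHR), (JFK, 18, 16, MIA, JFK), (MIA, 34, 17, CHI, LAX), (MIA, 34, 17, SEA, MIA)}
Selection code != MIA: {(HND, 21, 17, CHI, LAX), (HND, 21, 17, SEA, MIA), (JFK, 18, 16, BOS, ATL), (JFK, 18, 16, DEN, LHR), (JFK, 18, 16, MIA, JFK)}
π[city, src]: project onto (city, src) → {(BOS, ATL), (CHI, LAX), (DEN, LHR), (MIA, JFK), (SEA, MIA)}
Selection city != MIA: {(ATL, ATL), (DC, MIA), (SEA, CDG)}
Set union of the two operands is {(ATL, ATL), (BOS, ATL), (CHI, LAX), (DC, MIA), (DEN, LHR), (MIA, JFK), (SEA, CDG), (SEA, MIA)}.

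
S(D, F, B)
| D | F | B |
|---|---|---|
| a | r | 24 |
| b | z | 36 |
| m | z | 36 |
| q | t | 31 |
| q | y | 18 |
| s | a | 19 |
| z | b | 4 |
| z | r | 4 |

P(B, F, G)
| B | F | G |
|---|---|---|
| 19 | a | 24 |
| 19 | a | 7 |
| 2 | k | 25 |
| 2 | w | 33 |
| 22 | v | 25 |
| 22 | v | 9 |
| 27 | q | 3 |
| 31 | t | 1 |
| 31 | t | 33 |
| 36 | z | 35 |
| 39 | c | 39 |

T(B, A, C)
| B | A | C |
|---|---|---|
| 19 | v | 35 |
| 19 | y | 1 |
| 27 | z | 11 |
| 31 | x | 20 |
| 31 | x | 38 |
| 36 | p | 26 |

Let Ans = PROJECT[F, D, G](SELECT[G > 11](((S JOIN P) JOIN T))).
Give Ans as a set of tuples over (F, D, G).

Natural join on F, B: {(b, z, 36, 35), (m, z, 36, 35), (q, t, 31, 1), (q, t, 31, 33), (s, a, 19, 24), (s, a, 19, 7)}
Natural join on B: {(b, z, 36, 35, p, 26), (m, z, 36, 35, p, 26), (q, t, 31, 1, x, 20), (q, t, 31, 1, x, 38), (q, t, 31, 33, x, 20), (q, t, 31, 33, x, 38), (s, a, 19, 24, v, 35), (s, a, 19, 24, y, 1), (s, a, 19, 7, v, 35), (s, a, 19, 7, y, 1)}
Filtering on G > 11 leaves {(b, z, 36, 35, p, 26), (m, z, 36, 35, p, 26), (q, t, 31, 33, x, 20), (q, t, 31, 33, x, 38), (s, a, 19, 24, v, 35), (s, a, 19, 24, y, 1)}.
π_{F, D, G} gives {(a, s, 24), (t, q, 33), (z, b, 35), (z, m, 35)} (2 duplicate(s) eliminated).

{(a, s, 24), (t, q, 33), (z, b, 35), (z, m, 35)}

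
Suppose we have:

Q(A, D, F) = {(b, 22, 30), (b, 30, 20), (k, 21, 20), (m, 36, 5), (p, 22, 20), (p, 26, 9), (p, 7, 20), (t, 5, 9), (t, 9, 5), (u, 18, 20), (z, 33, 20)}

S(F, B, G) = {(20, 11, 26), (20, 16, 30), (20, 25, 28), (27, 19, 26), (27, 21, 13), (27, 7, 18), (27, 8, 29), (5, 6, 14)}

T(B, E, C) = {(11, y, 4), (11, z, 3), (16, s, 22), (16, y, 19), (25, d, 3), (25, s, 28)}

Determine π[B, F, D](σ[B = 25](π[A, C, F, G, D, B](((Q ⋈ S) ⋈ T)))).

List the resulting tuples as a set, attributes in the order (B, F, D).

Joining Q and S on F yields {(b, 30, 20, 11, 26), (b, 30, 20, 16, 30), (b, 30, 20, 25, 28), (k, 21, 20, 11, 26), (k, 21, 20, 16, 30), (k, 21, 20, 25, 28), (m, 36, 5, 6, 14), (p, 22, 20, 11, 26), (p, 22, 20, 16, 30), (p, 22, 20, 25, 28), (p, 7, 20, 11, 26), (p, 7, 20, 16, 30), (p, 7, 20, 25, 28), (t, 9, 5, 6, 14), (u, 18, 20, 11, 26), (u, 18, 20, 16, 30), (u, 18, 20, 25, 28), (z, 33, 20, 11, 26), (z, 33, 20, 16, 30), (z, 33, 20, 25, 28)}.
Joining (Q ⋈ S) and T on B yields {(b, 30, 20, 11, 26, y, 4), (b, 30, 20, 11, 26, z, 3), (b, 30, 20, 16, 30, s, 22), (b, 30, 20, 16, 30, y, 19), (b, 30, 20, 25, 28, d, 3), (b, 30, 20, 25, 28, s, 28), (k, 21, 20, 11, 26, y, 4), (k, 21, 20, 11, 26, z, 3), (k, 21, 20, 16, 30, s, 22), (k, 21, 20, 16, 30, y, 19), (k, 21, 20, 25, 28, d, 3), (k, 21, 20, 25, 28, s, 28), (p, 22, 20, 11, 26, y, 4), (p, 22, 20, 11, 26, z, 3), (p, 22, 20, 16, 30, s, 22), (p, 22, 20, 16, 30, y, 19), (p, 22, 20, 25, 28, d, 3), (p, 22, 20, 25, 28, s, 28), (p, 7, 20, 11, 26, y, 4), (p, 7, 20, 11, 26, z, 3), (p, 7, 20, 16, 30, s, 22), (p, 7, 20, 16, 30, y, 19), (p, 7, 20, 25, 28, d, 3), (p, 7, 20, 25, 28, s, 28), (u, 18, 20, 11, 26, y, 4), (u, 18, 20, 11, 26, z, 3), (u, 18, 20, 16, 30, s, 22), (u, 18, 20, 16, 30, y, 19), (u, 18, 20, 25, 28, d, 3), (u, 18, 20, 25, 28, s, 28), (z, 33, 20, 11, 26, y, 4), (z, 33, 20, 11, 26, z, 3), (z, 33, 20, 16, 30, s, 22), (z, 33, 20, 16, 30, y, 19), (z, 33, 20, 25, 28, d, 3), (z, 33, 20, 25, 28, s, 28)}.
π[A, C, F, G, D, B]: project onto (A, C, F, G, D, B) → {(b, 19, 20, 30, 30, 16), (b, 22, 20, 30, 30, 16), (b, 28, 20, 28, 30, 25), (b, 3, 20, 26, 30, 11), (b, 3, 20, 28, 30, 25), (b, 4, 20, 26, 30, 11), (k, 19, 20, 30, 21, 16), (k, 22, 20, 30, 21, 16), (k, 28, 20, 28, 21, 25), (k, 3, 20, 26, 21, 11), (k, 3, 20, 28, 21, 25), (k, 4, 20, 26, 21, 11), (p, 19, 20, 30, 22, 16), (p, 19, 20, 30, 7, 16), (p, 22, 20, 30, 22, 16), (p, 22, 20, 30, 7, 16), (p, 28, 20, 28, 22, 25), (p, 28, 20, 28, 7, 25), (p, 3, 20, 26, 22, 11), (p, 3, 20, 26, 7, 11), (p, 3, 20, 28, 22, 25), (p, 3, 20, 28, 7, 25), (p, 4, 20, 26, 22, 11), (p, 4, 20, 26, 7, 11), (u, 19, 20, 30, 18, 16), (u, 22, 20, 30, 18, 16), (u, 28, 20, 28, 18, 25), (u, 3, 20, 26, 18, 11), (u, 3, 20, 28, 18, 25), (u, 4, 20, 26, 18, 11), (z, 19, 20, 30, 33, 16), (z, 22, 20, 30, 33, 16), (z, 28, 20, 28, 33, 25), (z, 3, 20, 26, 33, 11), (z, 3, 20, 28, 33, 25), (z, 4, 20, 26, 33, 11)}
Filtering on B = 25 leaves {(b, 28, 20, 28, 30, 25), (b, 3, 20, 28, 30, 25), (k, 28, 20, 28, 21, 25), (k, 3, 20, 28, 21, 25), (p, 28, 20, 28, 22, 25), (p, 28, 20, 28, 7, 25), (p, 3, 20, 28, 22, 25), (p, 3, 20, 28, 7, 25), (u, 28, 20, 28, 18, 25), (u, 3, 20, 28, 18, 25), (z, 28, 20, 28, 33, 25), (z, 3, 20, 28, 33, 25)}.
π[B, F, D]: project onto (B, F, D) (6 duplicate(s) eliminated) → {(25, 20, 18), (25, 20, 21), (25, 20, 22), (25, 20, 30), (25, 20, 33), (25, 20, 7)}

{(25, 20, 18), (25, 20, 21), (25, 20, 22), (25, 20, 30), (25, 20, 33), (25, 20, 7)}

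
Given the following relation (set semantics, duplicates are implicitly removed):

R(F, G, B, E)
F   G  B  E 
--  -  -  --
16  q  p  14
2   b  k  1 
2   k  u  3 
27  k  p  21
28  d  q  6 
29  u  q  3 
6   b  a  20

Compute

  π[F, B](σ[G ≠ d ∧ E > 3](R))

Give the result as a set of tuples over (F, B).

Selection G ≠ d ∧ E > 3: {(16, q, p, 14), (27, k, p, 21), (6, b, a, 20)}
π_{F, B} gives {(16, p), (27, p), (6, a)}.

{(16, p), (27, p), (6, a)}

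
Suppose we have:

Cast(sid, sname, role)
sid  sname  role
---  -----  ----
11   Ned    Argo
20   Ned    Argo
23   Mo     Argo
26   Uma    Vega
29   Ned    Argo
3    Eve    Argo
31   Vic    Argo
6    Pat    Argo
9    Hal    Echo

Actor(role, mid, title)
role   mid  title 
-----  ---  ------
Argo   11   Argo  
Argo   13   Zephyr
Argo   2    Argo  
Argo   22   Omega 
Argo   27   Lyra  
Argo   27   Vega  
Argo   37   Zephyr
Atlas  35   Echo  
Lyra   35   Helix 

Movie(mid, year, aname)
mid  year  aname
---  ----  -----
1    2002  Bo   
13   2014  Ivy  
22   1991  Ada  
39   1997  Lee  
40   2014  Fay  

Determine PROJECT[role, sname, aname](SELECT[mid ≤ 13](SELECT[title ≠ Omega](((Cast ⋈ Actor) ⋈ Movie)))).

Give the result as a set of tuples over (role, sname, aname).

Cast ⋈ Actor (natural join on role): {(11, Ned, Argo, 11, Argo), (11, Ned, Argo, 13, Zephyr), (11, Ned, Argo, 2, Argo), (11, Ned, Argo, 22, Omega), (11, Ned, Argo, 27, Lyra), (11, Ned, Argo, 27, Vega), (11, Ned, Argo, 37, Zephyr), (20, Ned, Argo, 11, Argo), (20, Ned, Argo, 13, Zephyr), (20, Ned, Argo, 2, Argo), (20, Ned, Argo, 22, Omega), (20, Ned, Argo, 27, Lyra), (20, Ned, Argo, 27, Vega), (20, Ned, Argo, 37, Zephyr), (23, Mo, Argo, 11, Argo), (23, Mo, Argo, 13, Zephyr), (23, Mo, Argo, 2, Argo), (23, Mo, Argo, 22, Omega), (23, Mo, Argo, 27, Lyra), (23, Mo, Argo, 27, Vega), (23, Mo, Argo, 37, Zephyr), (29, Ned, Argo, 11, Argo), (29, Ned, Argo, 13, Zephyr), (29, Ned, Argo, 2, Argo), (29, Ned, Argo, 22, Omega), (29, Ned, Argo, 27, Lyra), (29, Ned, Argo, 27, Vega), (29, Ned, Argo, 37, Zephyr), (3, Eve, Argo, 11, Argo), (3, Eve, Argo, 13, Zephyr), (3, Eve, Argo, 2, Argo), (3, Eve, Argo, 22, Omega), (3, Eve, Argo, 27, Lyra), (3, Eve, Argo, 27, Vega), (3, Eve, Argo, 37, Zephyr), (31, Vic, Argo, 11, Argo), (31, Vic, Argo, 13, Zephyr), (31, Vic, Argo, 2, Argo), (31, Vic, Argo, 22, Omega), (31, Vic, Argo, 27, Lyra), (31, Vic, Argo, 27, Vega), (31, Vic, Argo, 37, Zephyr), (6, Pat, Argo, 11, Argo), (6, Pat, Argo, 13, Zephyr), (6, Pat, Argo, 2, Argo), (6, Pat, Argo, 22, Omega), (6, Pat, Argo, 27, Lyra), (6, Pat, Argo, 27, Vega), (6, Pat, Argo, 37, Zephyr)}
(Cast ⋈ Actor) ⋈ Movie (natural join on mid): {(11, Ned, Argo, 13, Zephyr, 2014, Ivy), (11, Ned, Argo, 22, Omega, 1991, Ada), (20, Ned, Argo, 13, Zephyr, 2014, Ivy), (20, Ned, Argo, 22, Omega, 1991, Ada), (23, Mo, Argo, 13, Zephyr, 2014, Ivy), (23, Mo, Argo, 22, Omega, 1991, Ada), (29, Ned, Argo, 13, Zephyr, 2014, Ivy), (29, Ned, Argo, 22, Omega, 1991, Ada), (3, Eve, Argo, 13, Zephyr, 2014, Ivy), (3, Eve, Argo, 22, Omega, 1991, Ada), (31, Vic, Argo, 13, Zephyr, 2014, Ivy), (31, Vic, Argo, 22, Omega, 1991, Ada), (6, Pat, Argo, 13, Zephyr, 2014, Ivy), (6, Pat, Argo, 22, Omega, 1991, Ada)}
Apply σ_{title ≠ Omega}; surviving tuples: {(11, Ned, Argo, 13, Zephyr, 2014, Ivy), (20, Ned, Argo, 13, Zephyr, 2014, Ivy), (23, Mo, Argo, 13, Zephyr, 2014, Ivy), (29, Ned, Argo, 13, Zephyr, 2014, Ivy), (3, Eve, Argo, 13, Zephyr, 2014, Ivy), (31, Vic, Argo, 13, Zephyr, 2014, Ivy), (6, Pat, Argo, 13, Zephyr, 2014, Ivy)}
Apply σ_{mid ≤ 13}; surviving tuples: {(11, Ned, Argo, 13, Zephyr, 2014, Ivy), (20, Ned, Argo, 13, Zephyr, 2014, Ivy), (23, Mo, Argo, 13, Zephyr, 2014, Ivy), (29, Ned, Argo, 13, Zephyr, 2014, Ivy), (3, Eve, Argo, 13, Zephyr, 2014, Ivy), (31, Vic, Argo, 13, Zephyr, 2014, Ivy), (6, Pat, Argo, 13, Zephyr, 2014, Ivy)}
π_{role, sname, aname} gives {(Argo, Eve, Ivy), (Argo, Mo, Ivy), (Argo, Ned, Ivy), (Argo, Pat, Ivy), (Argo, Vic, Ivy)} (2 duplicate(s) eliminated).

{(Argo, Eve, Ivy), (Argo, Mo, Ivy), (Argo, Ned, Ivy), (Argo, Pat, Ivy), (Argo, Vic, Ivy)}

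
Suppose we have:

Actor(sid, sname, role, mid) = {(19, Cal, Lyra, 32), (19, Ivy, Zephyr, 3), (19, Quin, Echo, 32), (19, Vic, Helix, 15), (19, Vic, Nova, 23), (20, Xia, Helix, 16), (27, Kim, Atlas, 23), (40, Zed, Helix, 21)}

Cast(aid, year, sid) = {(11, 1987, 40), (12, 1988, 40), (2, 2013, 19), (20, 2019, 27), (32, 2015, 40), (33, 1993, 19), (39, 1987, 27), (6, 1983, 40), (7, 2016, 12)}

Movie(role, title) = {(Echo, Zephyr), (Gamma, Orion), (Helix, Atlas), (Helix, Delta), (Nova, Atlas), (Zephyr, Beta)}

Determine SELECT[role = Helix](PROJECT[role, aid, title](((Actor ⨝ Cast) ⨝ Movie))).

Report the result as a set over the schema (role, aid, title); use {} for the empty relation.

{(Helix, 11, Atlas), (Helix, 11, Delta), (Helix, 12, Atlas), (Helix, 12, Delta), (Helix, 2, Atlas), (Helix, 2, Delta), (Helix, 32, Atlas), (Helix, 32, Delta), (Helix, 33, Atlas), (Helix, 33, Delta), (Helix, 6, Atlas), (Helix, 6, Delta)}

Actor ⋈ Cast (natural join on sid): {(19, Cal, Lyra, 32, 2, 2013), (19, Cal, Lyra, 32, 33, 1993), (19, Ivy, Zephyr, 3, 2, 2013), (19, Ivy, Zephyr, 3, 33, 1993), (19, Quin, Echo, 32, 2, 2013), (19, Quin, Echo, 32, 33, 1993), (19, Vic, Helix, 15, 2, 2013), (19, Vic, Helix, 15, 33, 1993), (19, Vic, Nova, 23, 2, 2013), (19, Vic, Nova, 23, 33, 1993), (27, Kim, Atlas, 23, 20, 2019), (27, Kim, Atlas, 23, 39, 1987), (40, Zed, Helix, 21, 11, 1987), (40, Zed, Helix, 21, 12, 1988), (40, Zed, Helix, 21, 32, 2015), (40, Zed, Helix, 21, 6, 1983)}
(Actor ⨝ Cast) ⋈ Movie (natural join on role): {(19, Ivy, Zephyr, 3, 2, 2013, Beta), (19, Ivy, Zephyr, 3, 33, 1993, Beta), (19, Quin, Echo, 32, 2, 2013, Zephyr), (19, Quin, Echo, 32, 33, 1993, Zephyr), (19, Vic, Helix, 15, 2, 2013, Atlas), (19, Vic, Helix, 15, 2, 2013, Delta), (19, Vic, Helix, 15, 33, 1993, Atlas), (19, Vic, Helix, 15, 33, 1993, Delta), (19, Vic, Nova, 23, 2, 2013, Atlas), (19, Vic, Nova, 23, 33, 1993, Atlas), (40, Zed, Helix, 21, 11, 1987, Atlas), (40, Zed, Helix, 21, 11, 1987, Delta), (40, Zed, Helix, 21, 12, 1988, Atlas), (40, Zed, Helix, 21, 12, 1988, Delta), (40, Zed, Helix, 21, 32, 2015, Atlas), (40, Zed, Helix, 21, 32, 2015, Delta), (40, Zed, Helix, 21, 6, 1983, Atlas), (40, Zed, Helix, 21, 6, 1983, Delta)}
π_{role, aid, title} gives {(Echo, 2, Zephyr), (Echo, 33, Zephyr), (Helix, 11, Atlas), (Helix, 11, Delta), (Helix, 12, Atlas), (Helix, 12, Delta), (Helix, 2, Atlas), (Helix, 2, Delta), (Helix, 32, Atlas), (Helix, 32, Delta), (Helix, 33, Atlas), (Helix, 33, Delta), (Helix, 6, Atlas), (Helix, 6, Delta), (Nova, 2, Atlas), (Nova, 33, Atlas), (Zephyr, 2, Beta), (Zephyr, 33, Beta)}.
Selection role = Helix: {(Helix, 11, Atlas), (Helix, 11, Delta), (Helix, 12, Atlas), (Helix, 12, Delta), (Helix, 2, Atlas), (Helix, 2, Delta), (Helix, 32, Atlas), (Helix, 32, Delta), (Helix, 33, Atlas), (Helix, 33, Delta), (Helix, 6, Atlas), (Helix, 6, Delta)}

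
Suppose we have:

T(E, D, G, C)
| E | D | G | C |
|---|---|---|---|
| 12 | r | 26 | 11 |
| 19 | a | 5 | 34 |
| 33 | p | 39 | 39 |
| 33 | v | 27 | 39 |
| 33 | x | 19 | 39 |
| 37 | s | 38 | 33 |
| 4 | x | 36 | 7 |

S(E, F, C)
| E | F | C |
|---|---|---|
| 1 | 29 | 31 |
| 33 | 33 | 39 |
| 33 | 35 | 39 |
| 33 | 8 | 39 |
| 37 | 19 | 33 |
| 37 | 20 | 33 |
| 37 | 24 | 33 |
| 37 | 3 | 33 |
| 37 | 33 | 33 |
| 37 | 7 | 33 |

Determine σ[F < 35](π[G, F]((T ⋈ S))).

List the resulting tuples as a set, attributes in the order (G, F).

{(19, 33), (19, 8), (27, 33), (27, 8), (38, 19), (38, 20), (38, 24), (38, 3), (38, 33), (38, 7), (39, 33), (39, 8)}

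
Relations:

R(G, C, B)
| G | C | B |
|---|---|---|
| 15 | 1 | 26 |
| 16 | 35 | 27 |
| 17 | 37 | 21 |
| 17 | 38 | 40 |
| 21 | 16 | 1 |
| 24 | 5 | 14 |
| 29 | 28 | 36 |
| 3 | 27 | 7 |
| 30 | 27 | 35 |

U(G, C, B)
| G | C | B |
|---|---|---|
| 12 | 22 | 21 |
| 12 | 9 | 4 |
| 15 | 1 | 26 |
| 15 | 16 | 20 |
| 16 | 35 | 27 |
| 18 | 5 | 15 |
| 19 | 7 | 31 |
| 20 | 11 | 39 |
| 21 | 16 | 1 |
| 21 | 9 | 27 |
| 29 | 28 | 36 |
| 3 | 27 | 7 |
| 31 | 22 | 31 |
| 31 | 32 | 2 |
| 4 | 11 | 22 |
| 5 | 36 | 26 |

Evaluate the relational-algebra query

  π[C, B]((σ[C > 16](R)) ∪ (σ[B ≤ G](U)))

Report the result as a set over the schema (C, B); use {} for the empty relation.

{(16, 1), (22, 31), (27, 35), (27, 7), (28, 36), (32, 2), (35, 27), (37, 21), (38, 40), (5, 15), (9, 4)}

Apply σ_{C > 16}; surviving tuples: {(16, 35, 27), (17, 37, 21), (17, 38, 40), (29, 28, 36), (3, 27, 7), (30, 27, 35)}
Apply σ_{B ≤ G}; surviving tuples: {(12, 9, 4), (18, 5, 15), (21, 16, 1), (31, 22, 31), (31, 32, 2)}
Set union of the two operands is {(12, 9, 4), (16, 35, 27), (17, 37, 21), (17, 38, 40), (18, 5, 15), (21, 16, 1), (29, 28, 36), (3, 27, 7), (30, 27, 35), (31, 22, 31), (31, 32, 2)}.
Projecting to C, B: {(16, 1), (22, 31), (27, 35), (27, 7), (28, 36), (32, 2), (35, 27), (37, 21), (38, 40), (5, 15), (9, 4)}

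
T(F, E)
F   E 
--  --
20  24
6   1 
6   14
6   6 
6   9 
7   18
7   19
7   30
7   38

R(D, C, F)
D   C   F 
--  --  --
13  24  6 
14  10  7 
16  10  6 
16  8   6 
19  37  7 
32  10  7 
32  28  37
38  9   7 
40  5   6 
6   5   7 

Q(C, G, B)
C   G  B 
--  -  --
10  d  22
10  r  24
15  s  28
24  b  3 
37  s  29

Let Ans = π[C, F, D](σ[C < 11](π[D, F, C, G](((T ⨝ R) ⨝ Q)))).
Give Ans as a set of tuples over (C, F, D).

T ⋈ R (natural join on F): {(6, 1, 13, 24), (6, 1, 16, 10), (6, 1, 16, 8), (6, 1, 40, 5), (6, 14, 13, 24), (6, 14, 16, 10), (6, 14, 16, 8), (6, 14, 40, 5), (6, 6, 13, 24), (6, 6, 16, 10), (6, 6, 16, 8), (6, 6, 40, 5), (6, 9, 13, 24), (6, 9, 16, 10), (6, 9, 16, 8), (6, 9, 40, 5), (7, 18, 14, 10), (7, 18, 19, 37), (7, 18, 32, 10), (7, 18, 38, 9), (7, 18, 6, 5), (7, 19, 14, 10), (7, 19, 19, 37), (7, 19, 32, 10), (7, 19, 38, 9), (7, 19, 6, 5), (7, 30, 14, 10), (7, 30, 19, 37), (7, 30, 32, 10), (7, 30, 38, 9), (7, 30, 6, 5), (7, 38, 14, 10), (7, 38, 19, 37), (7, 38, 32, 10), (7, 38, 38, 9), (7, 38, 6, 5)}
(T ⨝ R) ⋈ Q (natural join on C): {(6, 1, 13, 24, b, 3), (6, 1, 16, 10, d, 22), (6, 1, 16, 10, r, 24), (6, 14, 13, 24, b, 3), (6, 14, 16, 10, d, 22), (6, 14, 16, 10, r, 24), (6, 6, 13, 24, b, 3), (6, 6, 16, 10, d, 22), (6, 6, 16, 10, r, 24), (6, 9, 13, 24, b, 3), (6, 9, 16, 10, d, 22), (6, 9, 16, 10, r, 24), (7, 18, 14, 10, d, 22), (7, 18, 14, 10, r, 24), (7, 18, 19, 37, s, 29), (7, 18, 32, 10, d, 22), (7, 18, 32, 10, r, 24), (7, 19, 14, 10, d, 22), (7, 19, 14, 10, r, 24), (7, 19, 19, 37, s, 29), (7, 19, 32, 10, d, 22), (7, 19, 32, 10, r, 24), (7, 30, 14, 10, d, 22), (7, 30, 14, 10, r, 24), (7, 30, 19, 37, s, 29), (7, 30, 32, 10, d, 22), (7, 30, 32, 10, r, 24), (7, 38, 14, 10, d, 22), (7, 38, 14, 10, r, 24), (7, 38, 19, 37, s, 29), (7, 38, 32, 10, d, 22), (7, 38, 32, 10, r, 24)}
π_{D, F, C, G} gives {(13, 6, 24, b), (14, 7, 10, d), (14, 7, 10, r), (16, 6, 10, d), (16, 6, 10, r), (19, 7, 37, s), (32, 7, 10, d), (32, 7, 10, r)} (24 duplicate(s) eliminated).
Selection C < 11: {(14, 7, 10, d), (14, 7, 10, r), (16, 6, 10, d), (16, 6, 10, r), (32, 7, 10, d), (32, 7, 10, r)}
π_{C, F, D} gives {(10, 6, 16), (10, 7, 14), (10, 7, 32)} (3 duplicate(s) eliminated).

{(10, 6, 16), (10, 7, 14), (10, 7, 32)}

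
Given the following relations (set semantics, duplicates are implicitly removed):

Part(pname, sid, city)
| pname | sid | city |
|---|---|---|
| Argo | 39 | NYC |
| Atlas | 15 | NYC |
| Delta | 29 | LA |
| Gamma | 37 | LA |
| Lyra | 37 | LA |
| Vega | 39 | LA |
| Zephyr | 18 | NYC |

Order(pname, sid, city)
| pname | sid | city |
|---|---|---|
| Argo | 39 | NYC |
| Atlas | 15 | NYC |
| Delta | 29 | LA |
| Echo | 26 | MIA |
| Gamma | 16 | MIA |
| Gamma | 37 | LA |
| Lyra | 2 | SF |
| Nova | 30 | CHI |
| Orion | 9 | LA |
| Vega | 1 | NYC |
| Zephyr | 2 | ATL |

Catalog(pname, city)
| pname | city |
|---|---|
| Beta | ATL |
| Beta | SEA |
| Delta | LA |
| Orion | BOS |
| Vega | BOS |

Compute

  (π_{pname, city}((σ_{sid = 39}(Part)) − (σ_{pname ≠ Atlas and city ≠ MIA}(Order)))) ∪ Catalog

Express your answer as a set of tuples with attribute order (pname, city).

Selection sid = 39: {(Argo, 39, NYC), (Vega, 39, LA)}
Selection pname ≠ Atlas and city ≠ MIA: {(Argo, 39, NYC), (Delta, 29, LA), (Gamma, 37, LA), (Lyra, 2, SF), (Nova, 30, CHI), (Orion, 9, LA), (Vega, 1, NYC), (Zephyr, 2, ATL)}
Set difference of the two operands is {(Vega, 39, LA)}.
π_{pname, city} gives {(Vega, LA)}.
Set union of the two operands is {(Beta, ATL), (Beta, SEA), (Delta, LA), (Orion, BOS), (Vega, BOS), (Vega, LA)}.

{(Beta, ATL), (Beta, SEA), (Delta, LA), (Orion, BOS), (Vega, BOS), (Vega, LA)}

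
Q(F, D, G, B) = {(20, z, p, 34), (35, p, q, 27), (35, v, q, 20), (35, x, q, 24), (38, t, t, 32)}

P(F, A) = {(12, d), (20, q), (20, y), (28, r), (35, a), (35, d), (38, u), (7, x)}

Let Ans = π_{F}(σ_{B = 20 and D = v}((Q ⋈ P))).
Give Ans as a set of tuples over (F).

{35}

Natural join on F: {(20, z, p, 34, q), (20, z, p, 34, y), (35, p, q, 27, a), (35, p, q, 27, d), (35, v, q, 20, a), (35, v, q, 20, d), (35, x, q, 24, a), (35, x, q, 24, d), (38, t, t, 32, u)}
Selection B = 20 and D = v: {(35, v, q, 20, a), (35, v, q, 20, d)}
Projecting to F (1 duplicate(s) eliminated): {35}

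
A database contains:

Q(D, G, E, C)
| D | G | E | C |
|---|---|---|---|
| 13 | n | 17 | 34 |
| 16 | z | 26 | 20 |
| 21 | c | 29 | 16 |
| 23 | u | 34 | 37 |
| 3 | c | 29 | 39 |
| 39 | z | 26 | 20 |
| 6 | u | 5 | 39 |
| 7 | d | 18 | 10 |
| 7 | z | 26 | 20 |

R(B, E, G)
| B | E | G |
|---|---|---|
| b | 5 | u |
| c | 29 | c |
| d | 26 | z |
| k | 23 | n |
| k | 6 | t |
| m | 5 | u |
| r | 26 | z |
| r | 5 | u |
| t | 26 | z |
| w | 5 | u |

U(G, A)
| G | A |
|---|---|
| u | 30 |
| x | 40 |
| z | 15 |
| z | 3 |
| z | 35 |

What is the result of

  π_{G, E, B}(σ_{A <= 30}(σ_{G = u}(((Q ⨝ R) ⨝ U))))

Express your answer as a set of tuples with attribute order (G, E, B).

{(u, 5, b), (u, 5, m), (u, 5, r), (u, 5, w)}

Q ⋈ R (natural join on G, E): {(16, z, 26, 20, d), (16, z, 26, 20, r), (16, z, 26, 20, t), (21, c, 29, 16, c), (3, c, 29, 39, c), (39, z, 26, 20, d), (39, z, 26, 20, r), (39, z, 26, 20, t), (6, u, 5, 39, b), (6, u, 5, 39, m), (6, u, 5, 39, r), (6, u, 5, 39, w), (7, z, 26, 20, d), (7, z, 26, 20, r), (7, z, 26, 20, t)}
(Q ⨝ R) ⋈ U (natural join on G): {(16, z, 26, 20, d, 15), (16, z, 26, 20, d, 3), (16, z, 26, 20, d, 35), (16, z, 26, 20, r, 15), (16, z, 26, 20, r, 3), (16, z, 26, 20, r, 35), (16, z, 26, 20, t, 15), (16, z, 26, 20, t, 3), (16, z, 26, 20, t, 35), (39, z, 26, 20, d, 15), (39, z, 26, 20, d, 3), (39, z, 26, 20, d, 35), (39, z, 26, 20, r, 15), (39, z, 26, 20, r, 3), (39, z, 26, 20, r, 35), (39, z, 26, 20, t, 15), (39, z, 26, 20, t, 3), (39, z, 26, 20, t, 35), (6, u, 5, 39, b, 30), (6, u, 5, 39, m, 30), (6, u, 5, 39, r, 30), (6, u, 5, 39, w, 30), (7, z, 26, 20, d, 15), (7, z, 26, 20, d, 3), (7, z, 26, 20, d, 35), (7, z, 26, 20, r, 15), (7, z, 26, 20, r, 3), (7, z, 26, 20, r, 35), (7, z, 26, 20, t, 15), (7, z, 26, 20, t, 3), (7, z, 26, 20, t, 35)}
Filtering on G = u leaves {(6, u, 5, 39, b, 30), (6, u, 5, 39, m, 30), (6, u, 5, 39, r, 30), (6, u, 5, 39, w, 30)}.
Filtering on A <= 30 leaves {(6, u, 5, 39, b, 30), (6, u, 5, 39, m, 30), (6, u, 5, 39, r, 30), (6, u, 5, 39, w, 30)}.
Projecting to G, E, B: {(u, 5, b), (u, 5, m), (u, 5, r), (u, 5, w)}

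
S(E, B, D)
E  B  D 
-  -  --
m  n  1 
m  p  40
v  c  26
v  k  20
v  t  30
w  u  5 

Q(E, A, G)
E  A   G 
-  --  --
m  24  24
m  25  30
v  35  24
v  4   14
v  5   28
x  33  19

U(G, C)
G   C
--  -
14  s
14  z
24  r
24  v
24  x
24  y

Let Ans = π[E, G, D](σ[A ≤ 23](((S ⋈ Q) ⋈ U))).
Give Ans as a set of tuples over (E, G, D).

{(v, 14, 20), (v, 14, 26), (v, 14, 30)}

S ⋈ Q (natural join on E): {(m, n, 1, 24, 24), (m, n, 1, 25, 30), (m, p, 40, 24, 24), (m, p, 40, 25, 30), (v, c, 26, 35, 24), (v, c, 26, 4, 14), (v, c, 26, 5, 28), (v, k, 20, 35, 24), (v, k, 20, 4, 14), (v, k, 20, 5, 28), (v, t, 30, 35, 24), (v, t, 30, 4, 14), (v, t, 30, 5, 28)}
(S ⋈ Q) ⋈ U (natural join on G): {(m, n, 1, 24, 24, r), (m, n, 1, 24, 24, v), (m, n, 1, 24, 24, x), (m, n, 1, 24, 24, y), (m, p, 40, 24, 24, r), (m, p, 40, 24, 24, v), (m, p, 40, 24, 24, x), (m, p, 40, 24, 24, y), (v, c, 26, 35, 24, r), (v, c, 26, 35, 24, v), (v, c, 26, 35, 24, x), (v, c, 26, 35, 24, y), (v, c, 26, 4, 14, s), (v, c, 26, 4, 14, z), (v, k, 20, 35, 24, r), (v, k, 20, 35, 24, v), (v, k, 20, 35, 24, x), (v, k, 20, 35, 24, y), (v, k, 20, 4, 14, s), (v, k, 20, 4, 14, z), (v, t, 30, 35, 24, r), (v, t, 30, 35, 24, v), (v, t, 30, 35, 24, x), (v, t, 30, 35, 24, y), (v, t, 30, 4, 14, s), (v, t, 30, 4, 14, z)}
Filtering on A ≤ 23 leaves {(v, c, 26, 4, 14, s), (v, c, 26, 4, 14, z), (v, k, 20, 4, 14, s), (v, k, 20, 4, 14, z), (v, t, 30, 4, 14, s), (v, t, 30, 4, 14, z)}.
π_{E, G, D} gives {(v, 14, 20), (v, 14, 26), (v, 14, 30)} (3 duplicate(s) eliminated).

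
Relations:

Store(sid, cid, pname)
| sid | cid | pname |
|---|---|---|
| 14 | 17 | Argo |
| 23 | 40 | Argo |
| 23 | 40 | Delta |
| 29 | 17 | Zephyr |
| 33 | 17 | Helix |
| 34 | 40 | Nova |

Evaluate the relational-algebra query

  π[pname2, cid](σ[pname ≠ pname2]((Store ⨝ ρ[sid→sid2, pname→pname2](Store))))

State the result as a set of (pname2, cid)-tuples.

{(Argo, 17), (Argo, 40), (Delta, 40), (Helix, 17), (Nova, 40), (Zephyr, 17)}

ρ[sid→sid2, pname→pname2]: schema becomes (sid2, cid, pname2); tuples unchanged.
Joining Store and ρ[sid→sid2, pname→pname2](Store) on cid yields {(14, 17, Argo, 14, Argo), (14, 17, Argo, 29, Zephyr), (14, 17, Argo, 33, Helix), (23, 40, Argo, 23, Argo), (23, 40, Argo, 23, Delta), (23, 40, Argo, 34, Nova), (23, 40, Delta, 23, Argo), (23, 40, Delta, 23, Delta), (23, 40, Delta, 34, Nova), (29, 17, Zephyr, 14, Argo), (29, 17, Zephyr, 29, Zephyr), (29, 17, Zephyr, 33, Helix), (33, 17, Helix, 14, Argo), (33, 17, Helix, 29, Zephyr), (33, 17, Helix, 33, Helix), (34, 40, Nova, 23, Argo), (34, 40, Nova, 23, Delta), (34, 40, Nova, 34, Nova)}.
Filtering on pname ≠ pname2 leaves {(14, 17, Argo, 29, Zephyr), (14, 17, Argo, 33, Helix), (23, 40, Argo, 23, Delta), (23, 40, Argo, 34, Nova), (23, 40, Delta, 23, Argo), (23, 40, Delta, 34, Nova), (29, 17, Zephyr, 14, Argo), (29, 17, Zephyr, 33, Helix), (33, 17, Helix, 14, Argo), (33, 17, Helix, 29, Zephyr), (34, 40, Nova, 23, Argo), (34, 40, Nova, 23, Delta)}.
π[pname2, cid]: project onto (pname2, cid) (6 duplicate(s) eliminated) → {(Argo, 17), (Argo, 40), (Delta, 40), (Helix, 17), (Nova, 40), (Zephyr, 17)}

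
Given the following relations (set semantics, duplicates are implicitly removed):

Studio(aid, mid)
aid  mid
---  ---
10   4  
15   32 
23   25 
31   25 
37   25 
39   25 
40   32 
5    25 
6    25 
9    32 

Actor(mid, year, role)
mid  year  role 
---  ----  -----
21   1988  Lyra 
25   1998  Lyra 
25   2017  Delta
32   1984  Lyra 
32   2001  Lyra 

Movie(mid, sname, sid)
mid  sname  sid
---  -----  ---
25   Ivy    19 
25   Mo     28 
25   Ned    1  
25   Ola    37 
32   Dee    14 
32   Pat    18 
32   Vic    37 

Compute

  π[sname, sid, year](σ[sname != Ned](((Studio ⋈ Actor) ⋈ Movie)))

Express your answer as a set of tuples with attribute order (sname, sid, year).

Joining Studio and Actor on mid yields {(15, 32, 1984, Lyra), (15, 32, 2001, Lyra), (23, 25, 1998, Lyra), (23, 25, 2017, Delta), (31, 25, 1998, Lyra), (31, 25, 2017, Delta), (37, 25, 1998, Lyra), (37, 25, 2017, Delta), (39, 25, 1998, Lyra), (39, 25, 2017, Delta), (40, 32, 1984, Lyra), (40, 32, 2001, Lyra), (5, 25, 1998, Lyra), (5, 25, 2017, Delta), (6, 25, 1998, Lyra), (6, 25, 2017, Delta), (9, 32, 1984, Lyra), (9, 32, 2001, Lyra)}.
Joining (Studio ⋈ Actor) and Movie on mid yields {(15, 32, 1984, Lyra, Dee, 14), (15, 32, 1984, Lyra, Pat, 18), (15, 32, 1984, Lyra, Vic, 37), (15, 32, 2001, Lyra, Dee, 14), (15, 32, 2001, Lyra, Pat, 18), (15, 32, 2001, Lyra, Vic, 37), (23, 25, 1998, Lyra, Ivy, 19), (23, 25, 1998, Lyra, Mo, 28), (23, 25, 1998, Lyra, Ned, 1), (23, 25, 1998, Lyra, Ola, 37), (23, 25, 2017, Delta, Ivy, 19), (23, 25, 2017, Delta, Mo, 28), (23, 25, 2017, Delta, Ned, 1), (23, 25, 2017, Delta, Ola, 37), (31, 25, 1998, Lyra, Ivy, 19), (31, 25, 1998, Lyra, Mo, 28), (31, 25, 1998, Lyra, Ned, 1), (31, 25, 1998, Lyra, Ola, 37), (31, 25, 2017, Delta, Ivy, 19), (31, 25, 2017, Delta, Mo, 28), (31, 25, 2017, Delta, Ned, 1), (31, 25, 2017, Delta, Ola, 37), (37, 25, 1998, Lyra, Ivy, 19), (37, 25, 1998, Lyra, Mo, 28), (37, 25, 1998, Lyra, Ned, 1), (37, 25, 1998, Lyra, Ola, 37), (37, 25, 2017, Delta, Ivy, 19), (37, 25, 2017, Delta, Mo, 28), (37, 25, 2017, Delta, Ned, 1), (37, 25, 2017, Delta, Ola, 37), (39, 25, 1998, Lyra, Ivy, 19), (39, 25, 1998, Lyra, Mo, 28), (39, 25, 1998, Lyra, Ned, 1), (39, 25, 1998, Lyra, Ola, 37), (39, 25, 2017, Delta, Ivy, 19), (39, 25, 2017, Delta, Mo, 28), (39, 25, 2017, Delta, Ned, 1), (39, 25, 2017, Delta, Ola, 37), (40, 32, 1984, Lyra, Dee, 14), (40, 32, 1984, Lyra, Pat, 18), (40, 32, 1984, Lyra, Vic, 37), (40, 32, 2001, Lyra, Dee, 14), (40, 32, 2001, Lyra, Pat, 18), (40, 32, 2001, Lyra, Vic, 37), (5, 25, 1998, Lyra, Ivy, 19), (5, 25, 1998, Lyra, Mo, 28), (5, 25, 1998, Lyra, Ned, 1), (5, 25, 1998, Lyra, Ola, 37), (5, 25, 2017, Delta, Ivy, 19), (5, 25, 2017, Delta, Mo, 28), (5, 25, 2017, Delta, Ned, 1), (5, 25, 2017, Delta, Ola, 37), (6, 25, 1998, Lyra, Ivy, 19), (6, 25, 1998, Lyra, Mo, 28), (6, 25, 1998, Lyra, Ned, 1), (6, 25, 1998, Lyra, Ola, 37), (6, 25, 2017, Delta, Ivy, 19), (6, 25, 2017, Delta, Mo, 28), (6, 25, 2017, Delta, Ned, 1), (6, 25, 2017, Delta, Ola, 37), (9, 32, 1984, Lyra, Dee, 14), (9, 32, 1984, Lyra, Pat, 18), (9, 32, 1984, Lyra, Vic, 37), (9, 32, 2001, Lyra, Dee, 14), (9, 32, 2001, Lyra, Pat, 18), (9, 32, 2001, Lyra, Vic, 37)}.
Filtering on sname != Ned leaves {(15, 32, 1984, Lyra, Dee, 14), (15, 32, 1984, Lyra, Pat, 18), (15, 32, 1984, Lyra, Vic, 37), (15, 32, 2001, Lyra, Dee, 14), (15, 32, 2001, Lyra, Pat, 18), (15, 32, 2001, Lyra, Vic, 37), (23, 25, 1998, Lyra, Ivy, 19), (23, 25, 1998, Lyra, Mo, 28), (23, 25, 1998, Lyra, Ola, 37), (23, 25, 2017, Delta, Ivy, 19), (23, 25, 2017, Delta, Mo, 28), (23, 25, 2017, Delta, Ola, 37), (31, 25, 1998, Lyra, Ivy, 19), (31, 25, 1998, Lyra, Mo, 28), (31, 25, 1998, Lyra, Ola, 37), (31, 25, 2017, Delta, Ivy, 19), (31, 25, 2017, Delta, Mo, 28), (31, 25, 2017, Delta, Ola, 37), (37, 25, 1998, Lyra, Ivy, 19), (37, 25, 1998, Lyra, Mo, 28), (37, 25, 1998, Lyra, Ola, 37), (37, 25, 2017, Delta, Ivy, 19), (37, 25, 2017, Delta, Mo, 28), (37, 25, 2017, Delta, Ola, 37), (39, 25, 1998, Lyra, Ivy, 19), (39, 25, 1998, Lyra, Mo, 28), (39, 25, 1998, Lyra, Ola, 37), (39, 25, 2017, Delta, Ivy, 19), (39, 25, 2017, Delta, Mo, 28), (39, 25, 2017, Delta, Ola, 37), (40, 32, 1984, Lyra, Dee, 14), (40, 32, 1984, Lyra, Pat, 18), (40, 32, 1984, Lyra, Vic, 37), (40, 32, 2001, Lyra, Dee, 14), (40, 32, 2001, Lyra, Pat, 18), (40, 32, 2001, Lyra, Vic, 37), (5, 25, 1998, Lyra, Ivy, 19), (5, 25, 1998, Lyra, Mo, 28), (5, 25, 1998, Lyra, Ola, 37), (5, 25, 2017, Delta, Ivy, 19), (5, 25, 2017, Delta, Mo, 28), (5, 25, 2017, Delta, Ola, 37), (6, 25, 1998, Lyra, Ivy, 19), (6, 25, 1998, Lyra, Mo, 28), (6, 25, 1998, Lyra, Ola, 37), (6, 25, 2017, Delta, Ivy, 19), (6, 25, 2017, Delta, Mo, 28), (6, 25, 2017, Delta, Ola, 37), (9, 32, 1984, Lyra, Dee, 14), (9, 32, 1984, Lyra, Pat, 18), (9, 32, 1984, Lyra, Vic, 37), (9, 32, 2001, Lyra, Dee, 14), (9, 32, 2001, Lyra, Pat, 18), (9, 32, 2001, Lyra, Vic, 37)}.
π_{sname, sid, year} gives {(Dee, 14, 1984), (Dee, 14, 2001), (Ivy, 19, 1998), (Ivy, 19, 2017), (Mo, 28, 1998), (Mo, 28, 2017), (Ola, 37, 1998), (Ola, 37, 2017), (Pat, 18, 1984), (Pat, 18, 2001), (Vic, 37, 1984), (Vic, 37, 2001)} (42 duplicate(s) eliminated).

{(Dee, 14, 1984), (Dee, 14, 2001), (Ivy, 19, 1998), (Ivy, 19, 2017), (Mo, 28, 1998), (Mo, 28, 2017), (Ola, 37, 1998), (Ola, 37, 2017), (Pat, 18, 1984), (Pat, 18, 2001), (Vic, 37, 1984), (Vic, 37, 2001)}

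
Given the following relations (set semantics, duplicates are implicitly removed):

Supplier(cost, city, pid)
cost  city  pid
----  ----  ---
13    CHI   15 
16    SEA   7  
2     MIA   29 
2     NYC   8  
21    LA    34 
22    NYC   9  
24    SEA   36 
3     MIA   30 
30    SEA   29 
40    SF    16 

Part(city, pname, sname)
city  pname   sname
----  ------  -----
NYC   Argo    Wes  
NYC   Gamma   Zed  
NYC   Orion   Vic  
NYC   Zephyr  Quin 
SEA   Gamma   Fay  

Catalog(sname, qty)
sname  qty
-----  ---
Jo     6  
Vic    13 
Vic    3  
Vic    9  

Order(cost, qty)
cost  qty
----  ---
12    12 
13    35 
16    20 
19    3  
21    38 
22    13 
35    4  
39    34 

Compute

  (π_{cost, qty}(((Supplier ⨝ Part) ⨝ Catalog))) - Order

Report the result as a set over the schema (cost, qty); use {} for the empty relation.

Natural join on city: {(16, SEA, 7, Gamma, Fay), (2, NYC, 8, Argo, Wes), (2, NYC, 8, Gamma, Zed), (2, NYC, 8, Orion, Vic), (2, NYC, 8, Zephyr, Quin), (22, NYC, 9, Argo, Wes), (22, NYC, 9, Gamma, Zed), (22, NYC, 9, Orion, Vic), (22, NYC, 9, Zephyr, Quin), (24, SEA, 36, Gamma, Fay), (30, SEA, 29, Gamma, Fay)}
Natural join on sname: {(2, NYC, 8, Orion, Vic, 13), (2, NYC, 8, Orion, Vic, 3), (2, NYC, 8, Orion, Vic, 9), (22, NYC, 9, Orion, Vic, 13), (22, NYC, 9, Orion, Vic, 3), (22, NYC, 9, Orion, Vic, 9)}
Keep only column(s) cost, qty: {(2, 13), (2, 3), (2, 9), (22, 13), (22, 3), (22, 9)}
Set difference of the two operands is {(2, 13), (2, 3), (2, 9), (22, 3), (22, 9)}.

{(2, 13), (2, 3), (2, 9), (22, 3), (22, 9)}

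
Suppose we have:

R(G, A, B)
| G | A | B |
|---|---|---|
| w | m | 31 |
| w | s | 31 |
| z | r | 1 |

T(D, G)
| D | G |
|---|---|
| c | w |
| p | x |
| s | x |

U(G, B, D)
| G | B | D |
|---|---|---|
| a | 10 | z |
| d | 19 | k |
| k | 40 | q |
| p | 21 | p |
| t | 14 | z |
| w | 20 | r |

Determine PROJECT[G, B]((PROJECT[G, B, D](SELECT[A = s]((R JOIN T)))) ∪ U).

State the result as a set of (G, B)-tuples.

R ⋈ T (natural join on G): {(w, m, 31, c), (w, s, 31, c)}
σ[A = s]: keep tuples satisfying A = s → {(w, s, 31, c)}
π_{G, B, D} gives {(w, 31, c)}.
Taking the union: {(a, 10, z), (d, 19, k), (k, 40, q), (p, 21, p), (t, 14, z), (w, 20, r), (w, 31, c)}
π_{G, B} gives {(a, 10), (d, 19), (k, 40), (p, 21), (t, 14), (w, 20), (w, 31)}.

{(a, 10), (d, 19), (k, 40), (p, 21), (t, 14), (w, 20), (w, 31)}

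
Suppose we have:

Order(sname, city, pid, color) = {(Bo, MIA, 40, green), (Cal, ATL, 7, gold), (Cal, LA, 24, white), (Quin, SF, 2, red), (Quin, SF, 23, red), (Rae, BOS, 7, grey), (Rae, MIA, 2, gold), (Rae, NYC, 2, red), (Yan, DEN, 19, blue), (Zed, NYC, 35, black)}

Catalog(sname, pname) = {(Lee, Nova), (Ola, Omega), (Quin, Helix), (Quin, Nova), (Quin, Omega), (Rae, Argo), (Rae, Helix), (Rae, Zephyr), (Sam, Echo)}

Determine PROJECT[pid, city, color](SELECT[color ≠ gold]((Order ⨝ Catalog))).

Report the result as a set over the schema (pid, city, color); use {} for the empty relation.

Joining Order and Catalog on sname yields {(Quin, SF, 2, red, Helix), (Quin, SF, 2, red, Nova), (Quin, SF, 2, red, Omega), (Quin, SF, 23, red, Helix), (Quin, SF, 23, red, Nova), (Quin, SF, 23, red, Omega), (Rae, BOS, 7, grey, Argo), (Rae, BOS, 7, grey, Helix), (Rae, BOS, 7, grey, Zephyr), (Rae, MIA, 2, gold, Argo), (Rae, MIA, 2, gold, Helix), (Rae, MIA, 2, gold, Zephyr), (Rae, NYC, 2, red, Argo), (Rae, NYC, 2, red, Helix), (Rae, NYC, 2, red, Zephyr)}.
Selection color ≠ gold: {(Quin, SF, 2, red, Helix), (Quin, SF, 2, red, Nova), (Quin, SF, 2, red, Omega), (Quin, SF, 23, red, Helix), (Quin, SF, 23, red, Nova), (Quin, SF, 23, red, Omega), (Rae, BOS, 7, grey, Argo), (Rae, BOS, 7, grey, Helix), (Rae, BOS, 7, grey, Zephyr), (Rae, NYC, 2, red, Argo), (Rae, NYC, 2, red, Helix), (Rae, NYC, 2, red, Zephyr)}
π_{pid, city, color} gives {(2, NYC, red), (2, SF, red), (23, SF, red), (7, BOS, grey)} (8 duplicate(s) eliminated).

{(2, NYC, red), (2, SF, red), (23, SF, red), (7, BOS, grey)}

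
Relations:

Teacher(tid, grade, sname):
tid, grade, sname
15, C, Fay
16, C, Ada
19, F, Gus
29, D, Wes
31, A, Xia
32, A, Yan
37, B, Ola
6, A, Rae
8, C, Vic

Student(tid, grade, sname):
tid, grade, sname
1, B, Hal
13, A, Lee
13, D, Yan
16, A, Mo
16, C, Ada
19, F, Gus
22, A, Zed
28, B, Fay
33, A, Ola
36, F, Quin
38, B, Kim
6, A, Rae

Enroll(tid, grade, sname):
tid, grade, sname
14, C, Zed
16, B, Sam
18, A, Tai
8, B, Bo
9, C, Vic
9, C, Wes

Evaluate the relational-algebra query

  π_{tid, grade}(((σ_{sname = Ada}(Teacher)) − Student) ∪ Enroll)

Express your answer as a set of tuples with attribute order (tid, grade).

σ[sname = Ada]: keep tuples satisfying sname = Ada → {(16, C, Ada)}
Difference: {(16, C, Ada)} with {(1, B, Hal), (13, A, Lee), (13, D, Yan), (16, A, Mo), (16, C, Ada), (19, F, Gus), (22, A, Zed), (28, B, Fay), (33, A, Ola), (36, F, Quin), (38, B, Kim), (6, A, Rae)} → {}
Union: {} with {(14, C, Zed), (16, B, Sam), (18, A, Tai), (8, B, Bo), (9, C, Vic), (9, C, Wes)} → {(14, C, Zed), (16, B, Sam), (18, A, Tai), (8, B, Bo), (9, C, Vic), (9, C, Wes)}
Projecting to tid, grade (1 duplicate(s) eliminated): {(14, C), (16, B), (18, A), (8, B), (9, C)}

{(14, C), (16, B), (18, A), (8, B), (9, C)}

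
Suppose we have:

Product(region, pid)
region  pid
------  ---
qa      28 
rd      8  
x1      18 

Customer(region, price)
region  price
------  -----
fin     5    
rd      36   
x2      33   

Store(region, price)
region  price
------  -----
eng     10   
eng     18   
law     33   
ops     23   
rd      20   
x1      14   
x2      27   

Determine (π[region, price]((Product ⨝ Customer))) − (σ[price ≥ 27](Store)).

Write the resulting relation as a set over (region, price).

{(rd, 36)}

Product ⋈ Customer (natural join on region): {(rd, 8, 36)}
π[region, price]: project onto (region, price) → {(rd, 36)}
Filtering on price ≥ 27 leaves {(law, 33), (x2, 27)}.
Difference: {(rd, 36)} with {(law, 33), (x2, 27)} → {(rd, 36)}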